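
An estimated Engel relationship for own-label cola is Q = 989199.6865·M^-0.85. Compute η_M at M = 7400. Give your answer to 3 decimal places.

For Q = A·M^β the income elasticity is constant and equal to β.
Here β = -0.85, so η = -0.850.

-0.850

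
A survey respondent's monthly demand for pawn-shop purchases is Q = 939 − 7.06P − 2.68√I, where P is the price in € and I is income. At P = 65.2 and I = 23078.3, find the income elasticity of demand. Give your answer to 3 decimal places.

At P = 65.2, I = 23078.3: Q = 71.555.
Holding P constant, ∂Q/∂I = -2.68/(2√I) = -0.0088207.
η_I = (∂Q/∂I)·(I/Q) = -0.0088207 × (23078.3/71.555) = -2.845.

-2.845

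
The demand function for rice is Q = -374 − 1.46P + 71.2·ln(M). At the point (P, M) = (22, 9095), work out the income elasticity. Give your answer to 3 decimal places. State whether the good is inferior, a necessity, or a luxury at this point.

At P = 22, M = 9095: Q = 242.902.
Holding P constant, ∂Q/∂M = 71.2/M = 0.00782848.
η_M = (∂Q/∂M)·(M/Q) = 0.00782848 × (9095/242.902) = 0.293.
Since 0 < η < 1, this is a necessity.

0.293 (necessity)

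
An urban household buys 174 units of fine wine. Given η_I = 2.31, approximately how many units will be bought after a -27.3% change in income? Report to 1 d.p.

64.3

%ΔQ ≈ η × %ΔI = 2.31 × (-27.3%) = -63.063%.
New Q ≈ 174 × (1 − 0.63063) = 64.3.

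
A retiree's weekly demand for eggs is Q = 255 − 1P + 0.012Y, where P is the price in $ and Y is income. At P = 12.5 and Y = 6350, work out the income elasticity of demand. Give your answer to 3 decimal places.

At P = 12.5, Y = 6350: Q = 318.700.
Holding P constant, ∂Q/∂Y = 0.012.
η_Y = (∂Q/∂Y)·(Y/Q) = 0.012 × (6350/318.700) = 0.239.

0.239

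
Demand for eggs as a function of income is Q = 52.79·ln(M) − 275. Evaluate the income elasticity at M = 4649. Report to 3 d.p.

At M = 4649: Q = 170.780.
dQ/dM = 52.79/M = 0.0113551 at this income.
η = (dQ/dM)·(M/Q) = 0.0113551 × (4649/170.780) = 0.309.

0.309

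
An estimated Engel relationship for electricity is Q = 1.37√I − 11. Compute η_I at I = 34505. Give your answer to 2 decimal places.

0.52

At I = 34505: Q = 243.485.
dQ/dI = 1.37/(2√I) = 0.00368765 at this income.
η = (dQ/dI)·(I/Q) = 0.00368765 × (34505/243.485) = 0.52.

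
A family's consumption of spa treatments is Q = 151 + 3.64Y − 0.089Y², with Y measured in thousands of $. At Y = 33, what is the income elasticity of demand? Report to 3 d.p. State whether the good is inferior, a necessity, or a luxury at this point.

-0.423 (inferior good)

At Y = 33: Q = 174.1990.
dQ/dY = 3.64 − 0.178Y = -2.23400.
η = (dQ/dY)·(Y/Q) = -2.23400 × (33/174.1990) = -0.423.
η < 0 ⇒ inferior good.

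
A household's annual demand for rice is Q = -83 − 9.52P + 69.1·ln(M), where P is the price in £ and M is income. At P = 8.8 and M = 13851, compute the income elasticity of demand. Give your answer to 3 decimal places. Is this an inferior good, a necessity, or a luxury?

0.140 (necessity)

At P = 8.8, M = 13851: Q = 492.169.
Holding P constant, ∂Q/∂M = 69.1/M = 0.00498881.
η_M = (∂Q/∂M)·(M/Q) = 0.00498881 × (13851/492.169) = 0.140.
Since 0 < η < 1, this is a necessity.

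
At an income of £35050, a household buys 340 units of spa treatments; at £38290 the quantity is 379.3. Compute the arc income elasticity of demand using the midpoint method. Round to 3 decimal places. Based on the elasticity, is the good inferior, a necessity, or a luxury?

ΔQ = 379.3 − 340 = 39.3; midpoint Q̄ = (340 + 379.3)/2 = 359.65.
ΔI = 38290 − 35050 = 3240; midpoint Ī = (35050 + 38290)/2 = 36670.
η = (ΔQ/Q̄) ÷ (ΔI/Ī) = (39.3/359.65) ÷ (3240/36670) = 1.237.
η > 1 ⇒ luxury.

1.237 (luxury)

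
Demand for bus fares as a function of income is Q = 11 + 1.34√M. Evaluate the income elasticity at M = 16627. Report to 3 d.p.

0.470

At M = 16627: Q = 183.787.
dQ/dM = 1.34/(2√M) = 0.00519598 at this income.
η = (dQ/dM)·(M/Q) = 0.00519598 × (16627/183.787) = 0.470.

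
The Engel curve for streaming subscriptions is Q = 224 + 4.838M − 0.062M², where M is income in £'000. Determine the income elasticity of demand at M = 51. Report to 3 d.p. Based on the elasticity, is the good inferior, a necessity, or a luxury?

At M = 51: Q = 309.4760.
dQ/dM = 4.838 − 0.124M = -1.48600.
η = (dQ/dM)·(M/Q) = -1.48600 × (51/309.4760) = -0.245.
η < 0 ⇒ inferior good.

-0.245 (inferior good)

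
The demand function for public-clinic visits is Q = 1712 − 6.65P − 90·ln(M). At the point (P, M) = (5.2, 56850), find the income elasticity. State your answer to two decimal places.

At P = 5.2, M = 56850: Q = 692.085.
Holding P constant, ∂Q/∂M = -90/M = -0.00158311.
η_M = (∂Q/∂M)·(M/Q) = -0.00158311 × (56850/692.085) = -0.13.

-0.13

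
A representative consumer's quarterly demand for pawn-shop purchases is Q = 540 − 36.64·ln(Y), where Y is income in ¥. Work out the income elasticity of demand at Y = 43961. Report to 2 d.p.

At Y = 43961: Q = 148.280.
dQ/dY = -36.64/Y = -0.000833466 at this income.
η = (dQ/dY)·(Y/Q) = -0.000833466 × (43961/148.280) = -0.25.

-0.25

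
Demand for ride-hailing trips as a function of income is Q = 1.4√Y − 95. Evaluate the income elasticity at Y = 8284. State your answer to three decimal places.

At Y = 8284: Q = 32.423.
dQ/dY = 1.4/(2√Y) = 0.00769091 at this income.
η = (dQ/dY)·(Y/Q) = 0.00769091 × (8284/32.423) = 1.965.

1.965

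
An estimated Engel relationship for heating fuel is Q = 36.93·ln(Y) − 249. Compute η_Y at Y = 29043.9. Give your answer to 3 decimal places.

0.283

At Y = 29043.9: Q = 130.513.
dQ/dY = 36.93/Y = 0.00127152 at this income.
η = (dQ/dY)·(Y/Q) = 0.00127152 × (29043.9/130.513) = 0.283.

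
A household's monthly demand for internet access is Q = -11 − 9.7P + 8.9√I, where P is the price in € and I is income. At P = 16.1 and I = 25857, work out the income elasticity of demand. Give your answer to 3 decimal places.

0.566

At P = 16.1, I = 25857: Q = 1263.960.
Holding P constant, ∂Q/∂I = 8.9/(2√I) = 0.0276739.
η_I = (∂Q/∂I)·(I/Q) = 0.0276739 × (25857/1263.960) = 0.566.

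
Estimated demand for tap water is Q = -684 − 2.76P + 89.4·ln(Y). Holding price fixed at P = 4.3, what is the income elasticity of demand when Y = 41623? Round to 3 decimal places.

At P = 4.3, Y = 41623: Q = 255.027.
Holding P constant, ∂Q/∂Y = 89.4/Y = 0.00214785.
η_Y = (∂Q/∂Y)·(Y/Q) = 0.00214785 × (41623/255.027) = 0.351.

0.351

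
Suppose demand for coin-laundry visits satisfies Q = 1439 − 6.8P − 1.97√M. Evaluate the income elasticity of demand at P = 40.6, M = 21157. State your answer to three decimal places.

At P = 40.6, M = 21157: Q = 876.375.
Holding P constant, ∂Q/∂M = -1.97/(2√M) = -0.00677188.
η_M = (∂Q/∂M)·(M/Q) = -0.00677188 × (21157/876.375) = -0.163.

-0.163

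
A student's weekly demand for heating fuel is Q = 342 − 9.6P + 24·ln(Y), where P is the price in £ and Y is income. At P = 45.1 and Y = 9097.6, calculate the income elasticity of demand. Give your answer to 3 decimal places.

At P = 45.1, Y = 9097.6: Q = 127.818.
Holding P constant, ∂Q/∂Y = 24/Y = 0.00263806.
η_Y = (∂Q/∂Y)·(Y/Q) = 0.00263806 × (9097.6/127.818) = 0.188.

0.188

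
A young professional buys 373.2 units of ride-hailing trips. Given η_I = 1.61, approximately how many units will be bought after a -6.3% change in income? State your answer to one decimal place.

335.3

%ΔQ ≈ η × %ΔI = 1.61 × (-6.3%) = -10.143%.
New Q ≈ 373.2 × (1 − 0.10143) = 335.3.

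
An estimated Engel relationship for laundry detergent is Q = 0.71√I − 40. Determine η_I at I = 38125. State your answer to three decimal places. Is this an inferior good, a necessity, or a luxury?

0.703 (necessity)

At I = 38125: Q = 98.632.
dQ/dI = 0.71/(2√I) = 0.00181812 at this income.
η = (dQ/dI)·(I/Q) = 0.00181812 × (38125/98.632) = 0.703.
Since 0 < η < 1, the good is a necessity.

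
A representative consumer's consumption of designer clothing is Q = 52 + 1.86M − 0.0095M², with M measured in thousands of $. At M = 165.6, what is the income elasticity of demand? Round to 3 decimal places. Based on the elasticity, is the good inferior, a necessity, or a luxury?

-2.141 (inferior good)

At M = 165.6: Q = 99.4941.
dQ/dM = 1.86 − 0.019M = -1.28640.
η = (dQ/dM)·(M/Q) = -1.28640 × (165.6/99.4941) = -2.141.
η < 0 ⇒ inferior good.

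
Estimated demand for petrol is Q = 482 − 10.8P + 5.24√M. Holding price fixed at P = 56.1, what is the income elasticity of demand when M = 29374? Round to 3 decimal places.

0.580

At P = 56.1, M = 29374: Q = 774.195.
Holding P constant, ∂Q/∂M = 5.24/(2√M) = 0.0152869.
η_M = (∂Q/∂M)·(M/Q) = 0.0152869 × (29374/774.195) = 0.580.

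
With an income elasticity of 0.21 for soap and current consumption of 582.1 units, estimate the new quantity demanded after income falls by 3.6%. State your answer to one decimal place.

577.7

%ΔQ ≈ η × %ΔI = 0.21 × (-3.6%) = -0.756%.
New Q ≈ 582.1 × (1 − 0.00756) = 577.7.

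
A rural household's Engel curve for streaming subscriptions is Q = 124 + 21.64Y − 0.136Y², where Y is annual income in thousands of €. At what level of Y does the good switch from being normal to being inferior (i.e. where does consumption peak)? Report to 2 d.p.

79.56

dQ/dY = 21.64 − 0.272Y.
The good is inferior where dQ/dY < 0. Setting dQ/dY = 0 gives Y = 21.64 / 0.272 = 79.56.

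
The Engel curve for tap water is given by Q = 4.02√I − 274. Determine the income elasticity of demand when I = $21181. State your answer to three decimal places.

0.940

At I = 21181: Q = 311.058.
dQ/dI = 4.02/(2√I) = 0.0138109 at this income.
η = (dQ/dI)·(I/Q) = 0.0138109 × (21181/311.058) = 0.940.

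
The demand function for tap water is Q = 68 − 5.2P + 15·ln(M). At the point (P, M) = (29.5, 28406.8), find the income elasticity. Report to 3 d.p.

0.219

At P = 29.5, M = 28406.8: Q = 68.416.
Holding P constant, ∂Q/∂M = 15/M = 0.000528043.
η_M = (∂Q/∂M)·(M/Q) = 0.000528043 × (28406.8/68.416) = 0.219.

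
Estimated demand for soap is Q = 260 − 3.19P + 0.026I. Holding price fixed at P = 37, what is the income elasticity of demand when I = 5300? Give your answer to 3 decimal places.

0.493

At P = 37, I = 5300: Q = 279.770.
Holding P constant, ∂Q/∂I = 0.026.
η_I = (∂Q/∂I)·(I/Q) = 0.026 × (5300/279.770) = 0.493.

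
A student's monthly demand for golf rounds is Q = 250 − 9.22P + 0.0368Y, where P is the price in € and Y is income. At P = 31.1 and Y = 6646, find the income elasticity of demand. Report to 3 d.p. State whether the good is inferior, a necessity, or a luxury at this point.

1.177 (luxury)

At P = 31.1, Y = 6646: Q = 207.831.
Holding P constant, ∂Q/∂Y = 0.0368.
η_Y = (∂Q/∂Y)·(Y/Q) = 0.0368 × (6646/207.831) = 1.177.
Since η > 1, this is a luxury.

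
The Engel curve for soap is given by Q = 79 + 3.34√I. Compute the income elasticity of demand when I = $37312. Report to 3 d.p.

0.445

At I = 37312: Q = 724.165.
dQ/dI = 3.34/(2√I) = 0.00864554 at this income.
η = (dQ/dI)·(I/Q) = 0.00864554 × (37312/724.165) = 0.445.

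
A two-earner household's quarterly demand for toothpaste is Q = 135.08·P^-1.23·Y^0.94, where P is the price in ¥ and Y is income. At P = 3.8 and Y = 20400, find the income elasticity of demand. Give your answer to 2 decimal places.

For a multiplicative demand Q = A·P^α·Y^β, the income elasticity is β everywhere.
Here β = 0.94, so η = 0.94.

0.94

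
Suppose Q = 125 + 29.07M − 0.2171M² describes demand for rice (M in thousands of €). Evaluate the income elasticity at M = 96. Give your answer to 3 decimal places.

-1.323

At M = 96: Q = 914.9264.
dQ/dM = 29.07 − 0.4342M = -12.61320.
η = (dQ/dM)·(M/Q) = -12.61320 × (96/914.9264) = -1.323.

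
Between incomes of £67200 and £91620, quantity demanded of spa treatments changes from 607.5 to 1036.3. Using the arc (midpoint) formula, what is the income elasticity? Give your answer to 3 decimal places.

ΔQ = 1036.3 − 607.5 = 428.8; midpoint Q̄ = (607.5 + 1036.3)/2 = 821.9.
ΔI = 91620 − 67200 = 24420; midpoint Ī = (67200 + 91620)/2 = 79410.
η = (ΔQ/Q̄) ÷ (ΔI/Ī) = (428.8/821.9) ÷ (24420/79410) = 1.697.

1.697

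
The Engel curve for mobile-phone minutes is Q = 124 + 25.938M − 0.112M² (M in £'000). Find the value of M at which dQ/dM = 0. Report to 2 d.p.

115.79

dQ/dM = 25.938 − 0.224M.
The good is inferior where dQ/dM < 0. Setting dQ/dM = 0 gives M = 25.938 / 0.224 = 115.79.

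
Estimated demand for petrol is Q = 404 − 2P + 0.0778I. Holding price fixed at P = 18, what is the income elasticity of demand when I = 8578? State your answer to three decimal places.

0.645

At P = 18, I = 8578: Q = 1035.368.
Holding P constant, ∂Q/∂I = 0.0778.
η_I = (∂Q/∂I)·(I/Q) = 0.0778 × (8578/1035.368) = 0.645.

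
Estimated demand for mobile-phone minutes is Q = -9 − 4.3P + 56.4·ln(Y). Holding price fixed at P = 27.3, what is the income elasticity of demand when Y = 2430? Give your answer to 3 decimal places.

0.180

At P = 27.3, Y = 2430: Q = 313.284.
Holding P constant, ∂Q/∂Y = 56.4/Y = 0.0232099.
η_Y = (∂Q/∂Y)·(Y/Q) = 0.0232099 × (2430/313.284) = 0.180.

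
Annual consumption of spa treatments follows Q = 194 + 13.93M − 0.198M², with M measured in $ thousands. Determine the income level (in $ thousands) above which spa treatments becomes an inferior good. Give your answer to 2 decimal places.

35.18

dQ/dM = 13.93 − 0.396M.
The good is inferior where dQ/dM < 0. Setting dQ/dM = 0 gives M = 13.93 / 0.396 = 35.18.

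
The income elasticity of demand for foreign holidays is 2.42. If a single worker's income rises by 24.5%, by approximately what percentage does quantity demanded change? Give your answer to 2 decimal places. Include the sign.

%ΔQ ≈ η × %ΔI = 2.42 × 24.5% = 59.29%.

59.29%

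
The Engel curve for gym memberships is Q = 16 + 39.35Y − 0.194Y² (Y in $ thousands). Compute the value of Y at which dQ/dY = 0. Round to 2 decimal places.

dQ/dY = 39.35 − 0.388Y.
The good is inferior where dQ/dY < 0. Setting dQ/dY = 0 gives Y = 39.35 / 0.388 = 101.42.

101.42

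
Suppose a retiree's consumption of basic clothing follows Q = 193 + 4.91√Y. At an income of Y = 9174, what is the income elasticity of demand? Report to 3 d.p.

At Y = 9174: Q = 663.285.
dQ/dY = 4.91/(2√Y) = 0.0256314 at this income.
η = (dQ/dY)·(Y/Q) = 0.0256314 × (9174/663.285) = 0.355.

0.355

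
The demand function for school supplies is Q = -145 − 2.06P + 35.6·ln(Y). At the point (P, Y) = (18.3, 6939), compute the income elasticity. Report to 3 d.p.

At P = 18.3, Y = 6939: Q = 132.181.
Holding P constant, ∂Q/∂Y = 35.6/Y = 0.00513042.
η_Y = (∂Q/∂Y)·(Y/Q) = 0.00513042 × (6939/132.181) = 0.269.

0.269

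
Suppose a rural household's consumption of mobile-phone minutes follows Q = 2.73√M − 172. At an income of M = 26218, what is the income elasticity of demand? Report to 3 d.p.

At M = 26218: Q = 270.041.
dQ/dM = 2.73/(2√M) = 0.0084301 at this income.
η = (dQ/dM)·(M/Q) = 0.0084301 × (26218/270.041) = 0.818.

0.818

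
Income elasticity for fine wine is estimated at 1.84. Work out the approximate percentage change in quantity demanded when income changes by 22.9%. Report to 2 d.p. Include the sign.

%ΔQ ≈ η × %ΔI = 1.84 × 22.9% = 42.14%.

42.14%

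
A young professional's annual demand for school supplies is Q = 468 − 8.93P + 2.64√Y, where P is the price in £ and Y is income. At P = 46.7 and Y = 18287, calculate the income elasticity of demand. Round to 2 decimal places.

0.44

At P = 46.7, Y = 18287: Q = 407.975.
Holding P constant, ∂Q/∂Y = 2.64/(2√Y) = 0.00976119.
η_Y = (∂Q/∂Y)·(Y/Q) = 0.00976119 × (18287/407.975) = 0.44.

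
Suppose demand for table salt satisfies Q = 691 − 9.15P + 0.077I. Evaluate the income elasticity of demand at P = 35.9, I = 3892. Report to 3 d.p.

0.453

At P = 35.9, I = 3892: Q = 662.199.
Holding P constant, ∂Q/∂I = 0.077.
η_I = (∂Q/∂I)·(I/Q) = 0.077 × (3892/662.199) = 0.453.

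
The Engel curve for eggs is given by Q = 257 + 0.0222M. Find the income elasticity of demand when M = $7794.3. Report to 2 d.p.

At M = 7794.3: Q = 430.033.
dQ/dM = 0.0222.
η = (dQ/dM)·(M/Q) = 0.0222 × (7794.3/430.033) = 0.40.

0.40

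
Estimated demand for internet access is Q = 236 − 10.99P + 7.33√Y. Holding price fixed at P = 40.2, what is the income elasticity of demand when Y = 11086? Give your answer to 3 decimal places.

0.682

At P = 40.2, Y = 11086: Q = 565.978.
Holding P constant, ∂Q/∂Y = 7.33/(2√Y) = 0.0348086.
η_Y = (∂Q/∂Y)·(Y/Q) = 0.0348086 × (11086/565.978) = 0.682.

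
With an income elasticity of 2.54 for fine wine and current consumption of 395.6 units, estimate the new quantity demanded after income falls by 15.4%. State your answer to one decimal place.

240.9

%ΔQ ≈ η × %ΔI = 2.54 × (-15.4%) = -39.116%.
New Q ≈ 395.6 × (1 − 0.39116) = 240.9.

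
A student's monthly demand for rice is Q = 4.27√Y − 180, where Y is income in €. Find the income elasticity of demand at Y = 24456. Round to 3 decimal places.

0.685

At Y = 24456: Q = 487.760.
dQ/dY = 4.27/(2√Y) = 0.0136523 at this income.
η = (dQ/dY)·(Y/Q) = 0.0136523 × (24456/487.760) = 0.685.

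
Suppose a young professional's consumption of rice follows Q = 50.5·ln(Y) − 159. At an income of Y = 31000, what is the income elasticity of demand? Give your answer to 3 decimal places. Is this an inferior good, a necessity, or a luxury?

0.139 (necessity)

At Y = 31000: Q = 363.258.
dQ/dY = 50.5/Y = 0.00162903 at this income.
η = (dQ/dY)·(Y/Q) = 0.00162903 × (31000/363.258) = 0.139.
Since 0 < η < 1, the good is a necessity.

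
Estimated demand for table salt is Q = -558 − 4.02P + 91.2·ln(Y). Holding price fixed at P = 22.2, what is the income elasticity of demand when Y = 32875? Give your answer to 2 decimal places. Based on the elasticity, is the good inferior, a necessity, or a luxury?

0.30 (necessity)

At P = 22.2, Y = 32875: Q = 301.279.
Holding P constant, ∂Q/∂Y = 91.2/Y = 0.00277414.
η_Y = (∂Q/∂Y)·(Y/Q) = 0.00277414 × (32875/301.279) = 0.30.
Since 0 < η < 1, this is a necessity.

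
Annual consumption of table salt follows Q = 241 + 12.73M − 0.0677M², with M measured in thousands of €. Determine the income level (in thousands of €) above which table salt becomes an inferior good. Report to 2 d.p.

dQ/dM = 12.73 − 0.1354M.
The good is inferior where dQ/dM < 0. Setting dQ/dM = 0 gives M = 12.73 / 0.1354 = 94.02.

94.02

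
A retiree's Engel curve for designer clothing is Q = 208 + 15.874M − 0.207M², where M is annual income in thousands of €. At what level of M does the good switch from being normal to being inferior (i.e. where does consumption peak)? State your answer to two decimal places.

dQ/dM = 15.874 − 0.414M.
The good is inferior where dQ/dM < 0. Setting dQ/dM = 0 gives M = 15.874 / 0.414 = 38.34.

38.34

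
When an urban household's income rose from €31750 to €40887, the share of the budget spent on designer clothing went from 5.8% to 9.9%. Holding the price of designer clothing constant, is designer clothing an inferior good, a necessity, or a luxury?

The budget share rises as income rises, so η > 1.

luxury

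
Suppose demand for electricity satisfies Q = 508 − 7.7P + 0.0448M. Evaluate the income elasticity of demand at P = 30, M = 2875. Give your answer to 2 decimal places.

0.32

At P = 30, M = 2875: Q = 405.800.
Holding P constant, ∂Q/∂M = 0.0448.
η_M = (∂Q/∂M)·(M/Q) = 0.0448 × (2875/405.800) = 0.32.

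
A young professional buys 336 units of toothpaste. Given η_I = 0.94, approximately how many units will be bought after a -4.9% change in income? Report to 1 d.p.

320.5

%ΔQ ≈ η × %ΔI = 0.94 × (-4.9%) = -4.606%.
New Q ≈ 336 × (1 − 0.04606) = 320.5.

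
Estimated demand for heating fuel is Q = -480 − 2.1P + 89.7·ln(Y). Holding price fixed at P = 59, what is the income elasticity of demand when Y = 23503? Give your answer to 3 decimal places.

At P = 59, Y = 23503: Q = 298.920.
Holding P constant, ∂Q/∂Y = 89.7/Y = 0.00381653.
η_Y = (∂Q/∂Y)·(Y/Q) = 0.00381653 × (23503/298.920) = 0.300.

0.300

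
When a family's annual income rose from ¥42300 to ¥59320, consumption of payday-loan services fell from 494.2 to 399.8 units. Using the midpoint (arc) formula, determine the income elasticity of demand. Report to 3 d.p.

-0.630

ΔQ = 399.8 − 494.2 = -94.4; midpoint Q̄ = (494.2 + 399.8)/2 = 447.
ΔI = 59320 − 42300 = 17020; midpoint Ī = (42300 + 59320)/2 = 50810.
η = (ΔQ/Q̄) ÷ (ΔI/Ī) = (-94.4/447) ÷ (17020/50810) = -0.630.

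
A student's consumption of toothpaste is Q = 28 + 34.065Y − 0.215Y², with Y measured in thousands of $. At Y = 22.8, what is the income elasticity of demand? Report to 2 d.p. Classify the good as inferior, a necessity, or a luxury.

At Y = 22.8: Q = 692.9164.
dQ/dY = 34.065 − 0.43Y = 24.26100.
η = (dQ/dY)·(Y/Q) = 24.26100 × (22.8/692.9164) = 0.80.
0 < η < 1 ⇒ necessity.

0.80 (necessity)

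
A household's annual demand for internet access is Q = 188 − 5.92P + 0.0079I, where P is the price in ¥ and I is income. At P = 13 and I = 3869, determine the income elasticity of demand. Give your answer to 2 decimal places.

At P = 13, I = 3869: Q = 141.605.
Holding P constant, ∂Q/∂I = 0.0079.
η_I = (∂Q/∂I)·(I/Q) = 0.0079 × (3869/141.605) = 0.22.

0.22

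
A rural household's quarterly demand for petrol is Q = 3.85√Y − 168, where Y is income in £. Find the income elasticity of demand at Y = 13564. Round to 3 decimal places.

At Y = 13564: Q = 280.389.
dQ/dY = 3.85/(2√Y) = 0.0165286 at this income.
η = (dQ/dY)·(Y/Q) = 0.0165286 × (13564/280.389) = 0.800.

0.800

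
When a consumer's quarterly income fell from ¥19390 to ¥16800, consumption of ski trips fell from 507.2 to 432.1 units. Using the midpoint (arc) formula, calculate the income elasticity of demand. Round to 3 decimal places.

1.117

ΔQ = 432.1 − 507.2 = -75.1; midpoint Q̄ = (507.2 + 432.1)/2 = 469.65.
ΔI = 16800 − 19390 = -2590; midpoint Ī = (19390 + 16800)/2 = 18095.
η = (ΔQ/Q̄) ÷ (ΔI/Ī) = (-75.1/469.65) ÷ (-2590/18095) = 1.117.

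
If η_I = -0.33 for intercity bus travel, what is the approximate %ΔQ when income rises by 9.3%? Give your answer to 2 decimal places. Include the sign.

-3.07%

%ΔQ ≈ η × %ΔI = -0.33 × 9.3% = -3.07%.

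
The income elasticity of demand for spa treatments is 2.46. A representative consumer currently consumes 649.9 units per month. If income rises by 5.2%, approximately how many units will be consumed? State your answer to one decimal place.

733.0

%ΔQ ≈ η × %ΔI = 2.46 × 5.2% = 12.792%.
New Q ≈ 649.9 × (1 + 0.12792) = 733.0.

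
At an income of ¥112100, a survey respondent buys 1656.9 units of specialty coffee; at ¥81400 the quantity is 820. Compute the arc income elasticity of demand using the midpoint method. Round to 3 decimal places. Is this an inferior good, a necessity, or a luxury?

ΔQ = 820 − 1656.9 = -836.9; midpoint Q̄ = (1656.9 + 820)/2 = 1238.45.
ΔI = 81400 − 112100 = -30700; midpoint Ī = (112100 + 81400)/2 = 96750.
η = (ΔQ/Q̄) ÷ (ΔI/Ī) = (-836.9/1238.45) ÷ (-30700/96750) = 2.130.
η > 1 ⇒ luxury.

2.130 (luxury)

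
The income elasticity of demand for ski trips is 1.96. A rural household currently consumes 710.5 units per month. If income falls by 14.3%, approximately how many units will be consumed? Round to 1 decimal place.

%ΔQ ≈ η × %ΔI = 1.96 × (-14.3%) = -28.028%.
New Q ≈ 710.5 × (1 − 0.28028) = 511.4.

511.4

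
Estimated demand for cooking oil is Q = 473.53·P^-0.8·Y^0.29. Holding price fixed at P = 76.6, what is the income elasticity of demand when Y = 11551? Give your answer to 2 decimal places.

For a multiplicative demand Q = A·P^α·Y^β, the income elasticity is β everywhere.
Here β = 0.29, so η = 0.29.

0.29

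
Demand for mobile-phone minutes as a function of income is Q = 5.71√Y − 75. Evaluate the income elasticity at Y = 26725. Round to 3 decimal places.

At Y = 26725: Q = 858.458.
dQ/dY = 5.71/(2√Y) = 0.0174641 at this income.
η = (dQ/dY)·(Y/Q) = 0.0174641 × (26725/858.458) = 0.544.

0.544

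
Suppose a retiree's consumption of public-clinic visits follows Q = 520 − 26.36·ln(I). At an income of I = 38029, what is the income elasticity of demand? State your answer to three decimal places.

At I = 38029: Q = 242.005.
dQ/dI = -26.36/I = -0.000693155 at this income.
η = (dQ/dI)·(I/Q) = -0.000693155 × (38029/242.005) = -0.109.

-0.109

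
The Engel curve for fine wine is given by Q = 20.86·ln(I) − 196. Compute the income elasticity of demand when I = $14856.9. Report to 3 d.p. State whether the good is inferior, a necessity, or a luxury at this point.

4.756 (luxury)

At I = 14856.9: Q = 4.386.
dQ/dI = 20.86/I = 0.00140406 at this income.
η = (dQ/dI)·(I/Q) = 0.00140406 × (14856.9/4.386) = 4.756.
Since η > 1, the good is a luxury.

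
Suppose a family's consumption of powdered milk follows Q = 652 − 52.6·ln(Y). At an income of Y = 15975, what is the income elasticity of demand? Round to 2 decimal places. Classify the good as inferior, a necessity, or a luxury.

At Y = 15975: Q = 142.896.
dQ/dY = -52.6/Y = -0.00329264 at this income.
η = (dQ/dY)·(Y/Q) = -0.00329264 × (15975/142.896) = -0.37.
Since η < 0, the good is an inferior good.

-0.37 (inferior good)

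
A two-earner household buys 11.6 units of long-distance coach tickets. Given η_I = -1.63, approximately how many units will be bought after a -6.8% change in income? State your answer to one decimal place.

12.9

%ΔQ ≈ η × %ΔI = -1.63 × (-6.8%) = 11.084%.
New Q ≈ 11.6 × (1 + 0.11084) = 12.9.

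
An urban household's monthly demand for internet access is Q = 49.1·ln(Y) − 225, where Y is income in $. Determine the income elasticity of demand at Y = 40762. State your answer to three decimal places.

At Y = 40762: Q = 296.221.
dQ/dY = 49.1/Y = 0.00120455 at this income.
η = (dQ/dY)·(Y/Q) = 0.00120455 × (40762/296.221) = 0.166.

0.166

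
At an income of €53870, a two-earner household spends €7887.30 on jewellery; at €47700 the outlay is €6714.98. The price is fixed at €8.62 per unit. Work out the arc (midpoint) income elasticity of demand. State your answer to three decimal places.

1.322

With a constant price, Q₁ = 7887.30/8.62 = 915.000 and Q₂ = 6714.98/8.62 = 779.000 (equivalently, work directly with expenditure since P cancels).
Midpoint %ΔQ = (6714.98 − 7887.30)/7301.14 = -0.16057; midpoint %ΔI = (47700 − 53870)/50785 = -0.12149.
η = -0.16057 / -0.12149 = 1.322.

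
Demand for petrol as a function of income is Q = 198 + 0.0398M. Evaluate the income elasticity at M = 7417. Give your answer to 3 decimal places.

At M = 7417: Q = 493.197.
dQ/dM = 0.0398.
η = (dQ/dM)·(M/Q) = 0.0398 × (7417/493.197) = 0.599.

0.599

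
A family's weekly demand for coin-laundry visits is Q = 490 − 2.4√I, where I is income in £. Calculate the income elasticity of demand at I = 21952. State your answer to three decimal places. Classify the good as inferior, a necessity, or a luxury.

-1.323 (inferior good)

At I = 21952: Q = 134.411.
dQ/dI = -2.4/(2√I) = -0.00809924 at this income.
η = (dQ/dI)·(I/Q) = -0.00809924 × (21952/134.411) = -1.323.
Since η < 0, the good is an inferior good.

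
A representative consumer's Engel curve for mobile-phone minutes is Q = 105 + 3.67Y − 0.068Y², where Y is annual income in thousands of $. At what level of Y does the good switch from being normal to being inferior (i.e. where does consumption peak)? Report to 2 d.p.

26.99

dQ/dY = 3.67 − 0.136Y.
The good is inferior where dQ/dY < 0. Setting dQ/dY = 0 gives Y = 3.67 / 0.136 = 26.99.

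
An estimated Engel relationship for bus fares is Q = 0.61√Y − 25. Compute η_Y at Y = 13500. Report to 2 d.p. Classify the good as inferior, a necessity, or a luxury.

0.77 (necessity)

At Y = 13500: Q = 45.876.
dQ/dY = 0.61/(2√Y) = 0.00262502 at this income.
η = (dQ/dY)·(Y/Q) = 0.00262502 × (13500/45.876) = 0.77.
Since 0 < η < 1, the good is a necessity.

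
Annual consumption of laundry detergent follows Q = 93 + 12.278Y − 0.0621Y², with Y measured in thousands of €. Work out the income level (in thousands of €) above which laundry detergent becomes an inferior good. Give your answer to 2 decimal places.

98.86

dQ/dY = 12.278 − 0.1242Y.
The good is inferior where dQ/dY < 0. Setting dQ/dY = 0 gives Y = 12.278 / 0.1242 = 98.86.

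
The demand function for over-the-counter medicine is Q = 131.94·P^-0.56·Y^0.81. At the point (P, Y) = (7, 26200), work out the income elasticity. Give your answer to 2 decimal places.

0.81

For a multiplicative demand Q = A·P^α·Y^β, the income elasticity is β everywhere.
Here β = 0.81, so η = 0.81.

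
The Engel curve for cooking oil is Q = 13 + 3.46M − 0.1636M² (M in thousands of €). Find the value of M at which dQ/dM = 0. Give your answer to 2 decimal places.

dQ/dM = 3.46 − 0.3272M.
The good is inferior where dQ/dM < 0. Setting dQ/dM = 0 gives M = 3.46 / 0.3272 = 10.57.

10.57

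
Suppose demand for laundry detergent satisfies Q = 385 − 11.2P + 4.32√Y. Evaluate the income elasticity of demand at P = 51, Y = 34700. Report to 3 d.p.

0.651

At P = 51, Y = 34700: Q = 618.527.
Holding P constant, ∂Q/∂Y = 4.32/(2√Y) = 0.0115955.
η_Y = (∂Q/∂Y)·(Y/Q) = 0.0115955 × (34700/618.527) = 0.651.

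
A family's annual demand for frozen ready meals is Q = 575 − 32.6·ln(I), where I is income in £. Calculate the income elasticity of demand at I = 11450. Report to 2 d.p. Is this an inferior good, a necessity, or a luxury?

At I = 11450: Q = 270.329.
dQ/dI = -32.6/I = -0.00284716 at this income.
η = (dQ/dI)·(I/Q) = -0.00284716 × (11450/270.329) = -0.12.
Since η < 0, the good is an inferior good.

-0.12 (inferior good)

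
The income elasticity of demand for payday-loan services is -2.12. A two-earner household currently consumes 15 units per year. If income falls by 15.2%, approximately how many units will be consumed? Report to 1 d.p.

19.8

%ΔQ ≈ η × %ΔI = -2.12 × (-15.2%) = 32.224%.
New Q ≈ 15 × (1 + 0.32224) = 19.8.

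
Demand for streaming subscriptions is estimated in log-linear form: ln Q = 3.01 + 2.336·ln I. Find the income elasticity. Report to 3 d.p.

2.336

In a log-linear demand, the coefficient on ln I is the income elasticity.
So η = 2.336.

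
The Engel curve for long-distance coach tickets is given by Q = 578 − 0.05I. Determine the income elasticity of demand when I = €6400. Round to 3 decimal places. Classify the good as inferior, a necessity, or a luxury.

-1.240 (inferior good)

At I = 6400: Q = 258.000.
dQ/dI = −0.05.
η = (dQ/dI)·(I/Q) = -0.05 × (6400/258.000) = -1.240.
Since η < 0, the good is an inferior good.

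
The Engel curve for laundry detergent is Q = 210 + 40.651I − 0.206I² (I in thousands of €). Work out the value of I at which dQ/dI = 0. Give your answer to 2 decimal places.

dQ/dI = 40.651 − 0.412I.
The good is inferior where dQ/dI < 0. Setting dQ/dI = 0 gives I = 40.651 / 0.412 = 98.67.

98.67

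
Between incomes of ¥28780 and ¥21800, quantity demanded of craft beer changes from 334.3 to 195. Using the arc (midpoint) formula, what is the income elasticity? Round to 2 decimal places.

1.91

ΔQ = 195 − 334.3 = -139.3; midpoint Q̄ = (334.3 + 195)/2 = 264.65.
ΔI = 21800 − 28780 = -6980; midpoint Ī = (28780 + 21800)/2 = 25290.
η = (ΔQ/Q̄) ÷ (ΔI/Ī) = (-139.3/264.65) ÷ (-6980/25290) = 1.91.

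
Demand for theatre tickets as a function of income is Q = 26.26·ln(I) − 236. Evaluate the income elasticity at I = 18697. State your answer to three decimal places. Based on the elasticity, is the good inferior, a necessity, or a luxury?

At I = 18697: Q = 22.296.
dQ/dI = 26.26/I = 0.0014045 at this income.
η = (dQ/dI)·(I/Q) = 0.0014045 × (18697/22.296) = 1.178.
Since η > 1, the good is a luxury.

1.178 (luxury)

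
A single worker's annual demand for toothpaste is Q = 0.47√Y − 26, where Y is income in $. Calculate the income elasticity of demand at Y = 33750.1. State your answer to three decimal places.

At Y = 33750.1: Q = 60.345.
dQ/dY = 0.47/(2√Y) = 0.00127918 at this income.
η = (dQ/dY)·(Y/Q) = 0.00127918 × (33750.1/60.345) = 0.715.

0.715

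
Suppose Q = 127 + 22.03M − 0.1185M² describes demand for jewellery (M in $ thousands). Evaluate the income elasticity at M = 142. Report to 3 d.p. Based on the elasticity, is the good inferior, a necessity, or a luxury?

-1.906 (inferior good)

At M = 142: Q = 865.8260.
dQ/dM = 22.03 − 0.237M = -11.62400.
η = (dQ/dM)·(M/Q) = -11.62400 × (142/865.8260) = -1.906.
η < 0 ⇒ inferior good.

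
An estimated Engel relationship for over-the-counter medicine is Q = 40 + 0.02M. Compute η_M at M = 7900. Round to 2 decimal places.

0.80

At M = 7900: Q = 198.000.
dQ/dM = 0.02.
η = (dQ/dM)·(M/Q) = 0.02 × (7900/198.000) = 0.80.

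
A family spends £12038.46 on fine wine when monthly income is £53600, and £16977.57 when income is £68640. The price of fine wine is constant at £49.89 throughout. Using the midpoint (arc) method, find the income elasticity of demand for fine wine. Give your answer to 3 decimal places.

1.383

With a constant price, Q₁ = 12038.46/49.89 = 241.300 and Q₂ = 16977.57/49.89 = 340.300 (equivalently, work directly with expenditure since P cancels).
Midpoint %ΔQ = (16977.57 − 12038.46)/14508.02 = 0.34044; midpoint %ΔI = (68640 − 53600)/61120 = 0.24607.
η = 0.34044 / 0.24607 = 1.383.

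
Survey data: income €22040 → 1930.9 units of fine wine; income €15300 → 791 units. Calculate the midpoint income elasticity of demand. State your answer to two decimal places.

2.32

ΔQ = 791 − 1930.9 = -1139.9; midpoint Q̄ = (1930.9 + 791)/2 = 1360.95.
ΔI = 15300 − 22040 = -6740; midpoint Ī = (22040 + 15300)/2 = 18670.
η = (ΔQ/Q̄) ÷ (ΔI/Ī) = (-1139.9/1360.95) ÷ (-6740/18670) = 2.32.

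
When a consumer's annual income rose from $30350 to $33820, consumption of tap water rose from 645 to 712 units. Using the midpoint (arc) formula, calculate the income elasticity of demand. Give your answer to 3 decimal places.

ΔQ = 712 − 645 = 67; midpoint Q̄ = (645 + 712)/2 = 678.5.
ΔI = 33820 − 30350 = 3470; midpoint Ī = (30350 + 33820)/2 = 32085.
η = (ΔQ/Q̄) ÷ (ΔI/Ī) = (67/678.5) ÷ (3470/32085) = 0.913.

0.913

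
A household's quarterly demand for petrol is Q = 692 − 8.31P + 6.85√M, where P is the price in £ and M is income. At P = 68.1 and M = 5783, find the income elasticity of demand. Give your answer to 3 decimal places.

0.403

At P = 68.1, M = 5783: Q = 647.004.
Holding P constant, ∂Q/∂M = 6.85/(2√M) = 0.0450385.
η_M = (∂Q/∂M)·(M/Q) = 0.0450385 × (5783/647.004) = 0.403.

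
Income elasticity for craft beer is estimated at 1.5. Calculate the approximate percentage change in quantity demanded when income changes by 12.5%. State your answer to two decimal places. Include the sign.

%ΔQ ≈ η × %ΔI = 1.5 × 12.5% = 18.75%.

18.75%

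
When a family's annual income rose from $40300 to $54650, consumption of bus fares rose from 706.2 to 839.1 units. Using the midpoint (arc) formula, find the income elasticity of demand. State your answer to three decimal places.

0.569

ΔQ = 839.1 − 706.2 = 132.9; midpoint Q̄ = (706.2 + 839.1)/2 = 772.65.
ΔI = 54650 − 40300 = 14350; midpoint Ī = (40300 + 54650)/2 = 47475.
η = (ΔQ/Q̄) ÷ (ΔI/Ī) = (132.9/772.65) ÷ (14350/47475) = 0.569.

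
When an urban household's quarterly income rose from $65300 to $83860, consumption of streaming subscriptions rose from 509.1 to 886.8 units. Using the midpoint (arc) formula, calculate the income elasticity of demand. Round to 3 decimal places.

ΔQ = 886.8 − 509.1 = 377.7; midpoint Q̄ = (509.1 + 886.8)/2 = 697.95.
ΔI = 83860 − 65300 = 18560; midpoint Ī = (65300 + 83860)/2 = 74580.
η = (ΔQ/Q̄) ÷ (ΔI/Ī) = (377.7/697.95) ÷ (18560/74580) = 2.175.

2.175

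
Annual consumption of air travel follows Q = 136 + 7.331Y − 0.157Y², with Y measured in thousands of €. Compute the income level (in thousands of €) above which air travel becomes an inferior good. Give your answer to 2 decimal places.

dQ/dY = 7.331 − 0.314Y.
The good is inferior where dQ/dY < 0. Setting dQ/dY = 0 gives Y = 7.331 / 0.314 = 23.35.

23.35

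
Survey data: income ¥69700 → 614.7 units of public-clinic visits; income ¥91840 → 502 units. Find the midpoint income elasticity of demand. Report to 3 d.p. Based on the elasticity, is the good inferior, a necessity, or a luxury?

ΔQ = 502 − 614.7 = -112.7; midpoint Q̄ = (614.7 + 502)/2 = 558.35.
ΔI = 91840 − 69700 = 22140; midpoint Ī = (69700 + 91840)/2 = 80770.
η = (ΔQ/Q̄) ÷ (ΔI/Ī) = (-112.7/558.35) ÷ (22140/80770) = -0.736.
η < 0 ⇒ inferior good.

-0.736 (inferior good)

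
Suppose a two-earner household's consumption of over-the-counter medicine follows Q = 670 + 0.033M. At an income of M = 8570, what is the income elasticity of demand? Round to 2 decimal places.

0.30

At M = 8570: Q = 952.810.
dQ/dM = 0.033.
η = (dQ/dM)·(M/Q) = 0.033 × (8570/952.810) = 0.30.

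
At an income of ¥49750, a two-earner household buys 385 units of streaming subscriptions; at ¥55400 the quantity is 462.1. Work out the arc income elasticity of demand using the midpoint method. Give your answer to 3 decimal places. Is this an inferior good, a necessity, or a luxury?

1.694 (luxury)

ΔQ = 462.1 − 385 = 77.1; midpoint Q̄ = (385 + 462.1)/2 = 423.55.
ΔI = 55400 − 49750 = 5650; midpoint Ī = (49750 + 55400)/2 = 52575.
η = (ΔQ/Q̄) ÷ (ΔI/Ī) = (77.1/423.55) ÷ (5650/52575) = 1.694.
η > 1 ⇒ luxury.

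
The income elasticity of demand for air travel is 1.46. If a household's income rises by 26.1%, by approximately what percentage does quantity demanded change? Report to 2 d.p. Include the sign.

%ΔQ ≈ η × %ΔI = 1.46 × 26.1% = 38.11%.

38.11%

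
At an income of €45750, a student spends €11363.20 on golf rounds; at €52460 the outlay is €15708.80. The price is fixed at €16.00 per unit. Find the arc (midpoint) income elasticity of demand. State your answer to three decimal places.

2.349

With a constant price, Q₁ = 11363.20/16.00 = 710.200 and Q₂ = 15708.80/16.00 = 981.800 (equivalently, work directly with expenditure since P cancels).
Midpoint %ΔQ = (15708.80 − 11363.20)/13536.00 = 0.32104; midpoint %ΔI = (52460 − 45750)/49105 = 0.13665.
η = 0.32104 / 0.13665 = 2.349.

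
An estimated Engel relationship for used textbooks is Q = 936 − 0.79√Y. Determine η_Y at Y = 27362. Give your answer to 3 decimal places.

At Y = 27362: Q = 805.322.
dQ/dY = -0.79/(2√Y) = -0.00238794 at this income.
η = (dQ/dY)·(Y/Q) = -0.00238794 × (27362/805.322) = -0.081.

-0.081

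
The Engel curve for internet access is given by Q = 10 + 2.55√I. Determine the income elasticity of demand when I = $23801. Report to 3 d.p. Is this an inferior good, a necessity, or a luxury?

0.488 (necessity)

At I = 23801: Q = 403.403.
dQ/dI = 2.55/(2√I) = 0.00826442 at this income.
η = (dQ/dI)·(I/Q) = 0.00826442 × (23801/403.403) = 0.488.
Since 0 < η < 1, the good is a necessity.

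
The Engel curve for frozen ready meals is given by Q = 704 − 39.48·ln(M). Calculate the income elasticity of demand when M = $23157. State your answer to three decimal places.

At M = 23157: Q = 307.224.
dQ/dM = -39.48/M = -0.00170488 at this income.
η = (dQ/dM)·(M/Q) = -0.00170488 × (23157/307.224) = -0.129.

-0.129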